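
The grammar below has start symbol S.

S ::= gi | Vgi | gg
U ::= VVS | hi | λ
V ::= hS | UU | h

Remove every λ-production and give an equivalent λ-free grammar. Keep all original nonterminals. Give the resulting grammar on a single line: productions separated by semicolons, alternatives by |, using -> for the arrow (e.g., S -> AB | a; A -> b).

S -> gg | gi | Vgi; U -> S | VS | hi | VVS; V -> U | h | UU | hS

Nullable set: {U, V}.
S -> Vgi: V nullable, giving Vgi | gi.
Drop U -> λ.
U -> VVS: V, V nullable, giving S | VS | VVS.
V -> UU: U, U nullable, giving U | UU.
Unchanged (no nullable symbols): S -> gg; S -> gi; U -> hi; V -> h; V -> hS.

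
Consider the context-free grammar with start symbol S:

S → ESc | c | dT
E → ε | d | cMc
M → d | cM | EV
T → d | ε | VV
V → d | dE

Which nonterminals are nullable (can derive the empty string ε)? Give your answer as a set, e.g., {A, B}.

Directly nullable (have an ε-rule): {E, T}.
Not nullable: M, S, V — each has a terminal in every rule's right-hand side or depends on a non-nullable symbol.

{E, T}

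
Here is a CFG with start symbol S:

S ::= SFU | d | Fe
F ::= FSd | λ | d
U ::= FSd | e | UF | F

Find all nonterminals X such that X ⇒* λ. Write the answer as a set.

{F, U}

Directly nullable (have an ε-rule): {F}.
U is nullable via U -> F (every symbol on the right is already known nullable).
Not nullable: S — each has a terminal in every rule's right-hand side or depends on a non-nullable symbol.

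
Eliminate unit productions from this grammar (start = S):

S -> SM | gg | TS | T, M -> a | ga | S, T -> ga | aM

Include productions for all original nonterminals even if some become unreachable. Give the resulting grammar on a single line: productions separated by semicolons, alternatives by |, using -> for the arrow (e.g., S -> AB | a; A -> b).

Unit productions: M->S, S->T.
Unit pairs (A ⇒* B via units): (M,S), (M,T), (S,T).
S: inherits non-unit rules of {S, T} → SM | TS | aM | ga | gg.
M: inherits non-unit rules of {M, S, T} → SM | TS | a | aM | ga | gg.
T: inherits non-unit rules of {T} → aM | ga.

S -> SM | TS | aM | ga | gg; M -> a | SM | TS | aM | ga | gg; T -> aM | ga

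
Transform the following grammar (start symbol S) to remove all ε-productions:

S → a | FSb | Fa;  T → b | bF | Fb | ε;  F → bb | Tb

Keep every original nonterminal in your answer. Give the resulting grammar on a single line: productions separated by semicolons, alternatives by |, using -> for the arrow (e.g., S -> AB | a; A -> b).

Nullable set: {T}.
F -> Tb: T nullable, giving Tb | b.
Drop T -> ε.
Unchanged (no nullable symbols): S -> FSb; S -> Fa; S -> a; F -> bb; T -> Fb; T -> b; T -> bF.

S -> a | Fa | FSb; F -> b | Tb | bb; T -> b | Fb | bF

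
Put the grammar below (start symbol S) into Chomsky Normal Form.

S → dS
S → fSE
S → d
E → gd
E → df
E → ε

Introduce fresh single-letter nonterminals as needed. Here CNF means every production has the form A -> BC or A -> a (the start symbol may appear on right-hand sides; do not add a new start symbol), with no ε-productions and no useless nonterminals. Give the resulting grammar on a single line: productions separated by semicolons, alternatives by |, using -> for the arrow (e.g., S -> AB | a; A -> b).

S -> d | AS | BD | BS; A -> d; B -> f; C -> g; D -> SE; E -> AB | CA

Nullable: {E}; after ε-elimination: S -> d | dS | fS | fSE; E -> df | gd.
No unit productions to eliminate.
TERM: introduce A -> d, B -> f, C -> g and substitute in every rule of length ≥2.
BIN: S -> BSE becomes S -> BD, D -> SE.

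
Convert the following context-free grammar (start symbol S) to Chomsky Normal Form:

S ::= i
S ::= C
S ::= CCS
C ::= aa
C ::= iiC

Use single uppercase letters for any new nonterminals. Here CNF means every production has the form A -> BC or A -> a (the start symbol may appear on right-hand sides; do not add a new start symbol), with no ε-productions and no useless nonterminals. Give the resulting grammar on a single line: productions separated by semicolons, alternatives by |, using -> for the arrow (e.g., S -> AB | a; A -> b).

No ε-productions.
After unit-elimination: S -> i | aa | CCS | iiC; C -> aa | iiC.
TERM: introduce A -> a, B -> i and substitute in every rule of length ≥2.
BIN: C -> BBC becomes C -> BD, D -> BC; S -> BBC becomes S -> BE, E -> BC; S -> CCS becomes S -> CF, F -> CS.

S -> i | AA | BE | CF; A -> a; B -> i; C -> AA | BD; D -> BC; E -> BC; F -> CS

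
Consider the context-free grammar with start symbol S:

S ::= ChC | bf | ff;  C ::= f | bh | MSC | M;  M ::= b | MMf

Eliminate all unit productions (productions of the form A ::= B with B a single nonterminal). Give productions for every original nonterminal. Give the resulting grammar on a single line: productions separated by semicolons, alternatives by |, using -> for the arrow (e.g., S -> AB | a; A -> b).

S -> bf | ff | ChC; C -> b | f | bh | MMf | MSC; M -> b | MMf

Unit productions: C->M.
Unit pairs (A ⇒* B via units): (C,M).
S: inherits non-unit rules of {S} → ChC | bf | ff.
C: inherits non-unit rules of {C, M} → MMf | MSC | b | bh | f.
M: inherits non-unit rules of {M} → MMf | b.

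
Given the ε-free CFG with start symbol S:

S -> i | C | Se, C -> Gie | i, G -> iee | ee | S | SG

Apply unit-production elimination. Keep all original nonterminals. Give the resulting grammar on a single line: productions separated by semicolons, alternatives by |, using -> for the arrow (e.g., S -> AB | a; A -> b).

Unit productions: G->S, S->C.
Unit pairs (A ⇒* B via units): (G,C), (G,S), (S,C).
S: inherits non-unit rules of {C, S} → Gie | Se | i.
C: inherits non-unit rules of {C} → Gie | i.
G: inherits non-unit rules of {C, G, S} → Gie | SG | Se | ee | i | iee.

S -> i | Se | Gie; C -> i | Gie; G -> i | SG | Se | ee | Gie | iee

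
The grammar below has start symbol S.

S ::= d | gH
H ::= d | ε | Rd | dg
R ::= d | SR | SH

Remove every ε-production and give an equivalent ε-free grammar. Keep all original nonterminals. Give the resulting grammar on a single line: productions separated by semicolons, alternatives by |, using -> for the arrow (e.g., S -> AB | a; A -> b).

S -> d | g | gH; H -> d | Rd | dg; R -> S | d | SH | SR

Nullable set: {H}.
S -> gH: H nullable, giving g | gH.
Drop H -> ε.
R -> SH: H nullable, giving S | SH.
Unchanged (no nullable symbols): S -> d; H -> Rd; H -> d; H -> dg; R -> SR; R -> d.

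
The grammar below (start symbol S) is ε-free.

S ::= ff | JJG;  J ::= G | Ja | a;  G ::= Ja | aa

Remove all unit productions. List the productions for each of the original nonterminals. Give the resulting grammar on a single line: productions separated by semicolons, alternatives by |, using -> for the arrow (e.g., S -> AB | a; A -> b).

S -> ff | JJG; G -> Ja | aa; J -> a | Ja | aa

Unit productions: J->G.
Unit pairs (A ⇒* B via units): (J,G).
S: inherits non-unit rules of {S} → JJG | ff.
G: inherits non-unit rules of {G} → Ja | aa.
J: inherits non-unit rules of {G, J} → Ja | a | aa.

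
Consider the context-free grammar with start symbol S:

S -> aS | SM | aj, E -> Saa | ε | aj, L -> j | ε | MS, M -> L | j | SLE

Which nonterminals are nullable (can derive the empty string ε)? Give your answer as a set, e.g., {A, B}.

Directly nullable (have an ε-rule): {E, L}.
M is nullable via M -> L (every symbol on the right is already known nullable).
Not nullable: S — each has a terminal in every rule's right-hand side or depends on a non-nullable symbol.

{E, L, M}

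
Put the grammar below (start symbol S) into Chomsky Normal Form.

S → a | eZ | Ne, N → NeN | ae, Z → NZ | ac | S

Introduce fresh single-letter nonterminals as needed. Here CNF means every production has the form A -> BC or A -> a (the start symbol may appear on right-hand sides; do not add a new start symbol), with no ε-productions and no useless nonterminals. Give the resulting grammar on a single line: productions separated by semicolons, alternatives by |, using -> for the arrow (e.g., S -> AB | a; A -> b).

No ε-productions.
After unit-elimination: S -> a | Ne | eZ; N -> ae | NeN; Z -> a | NZ | Ne | ac | eZ.
TERM: introduce B -> a, C -> c, A -> e and substitute in every rule of length ≥2.
BIN: N -> NAN becomes N -> ND, D -> AN.

S -> a | AZ | NA; A -> e; B -> a; C -> c; D -> AN; N -> BA | ND; Z -> a | AZ | BC | NA | NZ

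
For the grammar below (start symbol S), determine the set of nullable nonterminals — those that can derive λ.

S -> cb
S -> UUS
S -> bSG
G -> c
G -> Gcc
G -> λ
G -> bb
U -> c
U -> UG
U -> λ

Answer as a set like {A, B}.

Directly nullable (have an ε-rule): {G, U}.
Not nullable: S — each has a terminal in every rule's right-hand side or depends on a non-nullable symbol.

{G, U}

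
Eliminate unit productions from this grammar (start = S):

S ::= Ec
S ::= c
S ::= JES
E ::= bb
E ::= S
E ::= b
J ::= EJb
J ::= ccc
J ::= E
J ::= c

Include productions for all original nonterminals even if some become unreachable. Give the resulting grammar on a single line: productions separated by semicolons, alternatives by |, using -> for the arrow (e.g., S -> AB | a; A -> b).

Unit productions: E->S, J->E.
Unit pairs (A ⇒* B via units): (E,S), (J,E), (J,S).
S: inherits non-unit rules of {S} → Ec | JES | c.
E: inherits non-unit rules of {E, S} → Ec | JES | b | bb | c.
J: inherits non-unit rules of {E, J, S} → EJb | Ec | JES | b | bb | c | ccc.

S -> c | Ec | JES; E -> b | c | Ec | bb | JES; J -> b | c | Ec | bb | EJb | JES | ccc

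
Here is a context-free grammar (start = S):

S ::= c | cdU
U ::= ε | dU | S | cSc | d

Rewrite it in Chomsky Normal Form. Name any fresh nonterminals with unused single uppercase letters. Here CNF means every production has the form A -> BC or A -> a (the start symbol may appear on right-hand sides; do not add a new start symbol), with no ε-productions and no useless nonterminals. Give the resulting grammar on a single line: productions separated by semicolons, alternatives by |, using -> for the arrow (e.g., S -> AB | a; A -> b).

Nullable: {U}; after ε-elimination: S -> c | cd | cdU; U -> S | d | dU | cSc.
After unit-elimination: S -> c | cd | cdU; U -> c | d | cd | dU | cSc | cdU.
TERM: introduce A -> c, B -> d and substitute in every rule of length ≥2.
BIN: S -> ABU becomes S -> AC, C -> BU; U -> ABU becomes U -> AD, D -> BU; U -> ASA becomes U -> AE, E -> SA.

S -> c | AB | AC; A -> c; B -> d; C -> BU; D -> BU; E -> SA; U -> c | d | AB | AD | AE | BU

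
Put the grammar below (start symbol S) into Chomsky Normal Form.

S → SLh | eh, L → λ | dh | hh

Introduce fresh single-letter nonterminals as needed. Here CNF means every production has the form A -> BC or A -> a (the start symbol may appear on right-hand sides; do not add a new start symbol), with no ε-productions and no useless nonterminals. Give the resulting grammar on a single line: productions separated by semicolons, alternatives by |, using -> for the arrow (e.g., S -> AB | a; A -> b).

Nullable: {L}; after ε-elimination: S -> Sh | eh | SLh; L -> dh | hh.
No unit productions to eliminate.
TERM: introduce A -> d, C -> e, B -> h and substitute in every rule of length ≥2.
BIN: S -> SLB becomes S -> SD, D -> LB.

S -> CB | SB | SD; A -> d; B -> h; C -> e; D -> LB; L -> AB | BB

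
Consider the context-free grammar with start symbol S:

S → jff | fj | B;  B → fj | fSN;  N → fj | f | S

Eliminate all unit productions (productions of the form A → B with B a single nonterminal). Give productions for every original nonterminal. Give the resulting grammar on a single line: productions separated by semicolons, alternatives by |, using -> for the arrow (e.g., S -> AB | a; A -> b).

S -> fj | fSN | jff; B -> fj | fSN; N -> f | fj | fSN | jff

Unit productions: N->S, S->B.
Unit pairs (A ⇒* B via units): (N,B), (N,S), (S,B).
S: inherits non-unit rules of {B, S} → fSN | fj | jff.
B: inherits non-unit rules of {B} → fSN | fj.
N: inherits non-unit rules of {B, N, S} → f | fSN | fj | jff.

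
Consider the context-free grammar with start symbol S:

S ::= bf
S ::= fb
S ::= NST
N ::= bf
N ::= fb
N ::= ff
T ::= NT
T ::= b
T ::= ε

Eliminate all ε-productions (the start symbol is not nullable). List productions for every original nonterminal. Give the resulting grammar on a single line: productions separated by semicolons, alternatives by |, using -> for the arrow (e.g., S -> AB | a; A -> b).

Nullable set: {T}.
S -> NST: T nullable, giving NS | NST.
Drop T -> ε.
T -> NT: T nullable, giving N | NT.
Unchanged (no nullable symbols): S -> bf; S -> fb; N -> bf; N -> fb; N -> ff; T -> b.

S -> NS | bf | fb | NST; N -> bf | fb | ff; T -> N | b | NT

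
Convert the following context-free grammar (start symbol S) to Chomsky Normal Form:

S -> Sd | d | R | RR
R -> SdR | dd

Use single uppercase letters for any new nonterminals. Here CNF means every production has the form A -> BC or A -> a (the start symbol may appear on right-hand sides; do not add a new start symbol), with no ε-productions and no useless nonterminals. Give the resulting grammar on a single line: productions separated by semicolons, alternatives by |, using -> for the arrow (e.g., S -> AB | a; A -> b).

S -> d | AA | RR | SA | SC; A -> d; B -> AR; C -> AR; R -> AA | SB

No ε-productions.
After unit-elimination: S -> d | RR | Sd | dd | SdR; R -> dd | SdR.
TERM: introduce A -> d and substitute in every rule of length ≥2.
BIN: R -> SAR becomes R -> SB, B -> AR; S -> SAR becomes S -> SC, C -> AR.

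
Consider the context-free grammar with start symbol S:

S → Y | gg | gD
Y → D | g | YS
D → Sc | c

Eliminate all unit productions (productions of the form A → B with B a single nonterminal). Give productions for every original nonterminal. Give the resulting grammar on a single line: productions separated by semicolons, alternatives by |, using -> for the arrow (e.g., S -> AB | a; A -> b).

Unit productions: S->Y, Y->D.
Unit pairs (A ⇒* B via units): (S,D), (S,Y), (Y,D).
S: inherits non-unit rules of {D, S, Y} → Sc | YS | c | g | gD | gg.
D: inherits non-unit rules of {D} → Sc | c.
Y: inherits non-unit rules of {D, Y} → Sc | YS | c | g.

S -> c | g | Sc | YS | gD | gg; D -> c | Sc; Y -> c | g | Sc | YS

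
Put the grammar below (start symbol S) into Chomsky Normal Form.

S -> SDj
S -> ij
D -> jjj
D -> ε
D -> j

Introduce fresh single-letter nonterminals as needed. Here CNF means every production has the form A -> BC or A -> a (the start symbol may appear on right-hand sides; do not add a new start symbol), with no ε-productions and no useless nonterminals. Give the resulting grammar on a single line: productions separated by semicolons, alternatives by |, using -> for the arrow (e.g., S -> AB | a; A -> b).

Nullable: {D}; after ε-elimination: S -> Sj | ij | SDj; D -> j | jjj.
No unit productions to eliminate.
TERM: introduce B -> i, A -> j and substitute in every rule of length ≥2.
BIN: D -> AAA becomes D -> AC, C -> AA; S -> SDA becomes S -> SE, E -> DA.

S -> BA | SA | SE; A -> j; B -> i; C -> AA; D -> j | AC; E -> DA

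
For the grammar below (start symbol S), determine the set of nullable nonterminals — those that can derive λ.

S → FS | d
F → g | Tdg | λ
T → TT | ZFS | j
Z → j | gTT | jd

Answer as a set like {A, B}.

Directly nullable (have an ε-rule): {F}.
Not nullable: S, T, Z — each has a terminal in every rule's right-hand side or depends on a non-nullable symbol.

{F}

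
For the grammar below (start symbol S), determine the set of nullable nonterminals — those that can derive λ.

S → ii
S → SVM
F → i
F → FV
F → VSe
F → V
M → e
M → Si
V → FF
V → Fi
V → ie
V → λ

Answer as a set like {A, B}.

{F, V}

Directly nullable (have an ε-rule): {V}.
F is nullable via F -> V (every symbol on the right is already known nullable).
Not nullable: M, S — each has a terminal in every rule's right-hand side or depends on a non-nullable symbol.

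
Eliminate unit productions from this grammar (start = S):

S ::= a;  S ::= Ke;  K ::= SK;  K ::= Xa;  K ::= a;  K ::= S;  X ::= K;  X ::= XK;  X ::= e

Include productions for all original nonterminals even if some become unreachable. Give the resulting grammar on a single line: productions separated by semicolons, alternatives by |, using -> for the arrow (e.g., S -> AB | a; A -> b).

Unit productions: K->S, X->K.
Unit pairs (A ⇒* B via units): (K,S), (X,K), (X,S).
S: inherits non-unit rules of {S} → Ke | a.
K: inherits non-unit rules of {K, S} → Ke | SK | Xa | a.
X: inherits non-unit rules of {K, S, X} → Ke | SK | XK | Xa | a | e.

S -> a | Ke; K -> a | Ke | SK | Xa; X -> a | e | Ke | SK | XK | Xa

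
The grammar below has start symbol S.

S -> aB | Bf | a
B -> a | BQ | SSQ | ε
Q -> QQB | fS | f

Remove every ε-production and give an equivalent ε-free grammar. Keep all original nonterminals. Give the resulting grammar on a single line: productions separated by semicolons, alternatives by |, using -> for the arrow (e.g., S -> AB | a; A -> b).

Nullable set: {B}.
S -> Bf: B nullable, giving Bf | f.
S -> aB: B nullable, giving a | aB.
Drop B -> ε.
B -> BQ: B nullable, giving BQ | Q.
Q -> QQB: B nullable, giving QQ | QQB.
Unchanged (no nullable symbols): S -> a; B -> SSQ; B -> a; Q -> f; Q -> fS.

S -> a | f | Bf | aB; B -> Q | a | BQ | SSQ; Q -> f | QQ | fS | QQB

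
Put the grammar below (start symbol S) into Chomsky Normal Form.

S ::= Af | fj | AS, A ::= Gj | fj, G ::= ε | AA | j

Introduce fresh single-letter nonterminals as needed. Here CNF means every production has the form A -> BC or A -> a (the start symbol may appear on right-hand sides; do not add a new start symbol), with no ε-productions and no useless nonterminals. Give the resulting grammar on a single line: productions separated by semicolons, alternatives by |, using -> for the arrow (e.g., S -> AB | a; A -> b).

Nullable: {G}; after ε-elimination: S -> AS | Af | fj; A -> j | Gj | fj; G -> j | AA.
No unit productions to eliminate.
TERM: introduce C -> f, B -> j and substitute in every rule of length ≥2.

S -> AC | AS | CB; A -> j | CB | GB; B -> j; C -> f; G -> j | AA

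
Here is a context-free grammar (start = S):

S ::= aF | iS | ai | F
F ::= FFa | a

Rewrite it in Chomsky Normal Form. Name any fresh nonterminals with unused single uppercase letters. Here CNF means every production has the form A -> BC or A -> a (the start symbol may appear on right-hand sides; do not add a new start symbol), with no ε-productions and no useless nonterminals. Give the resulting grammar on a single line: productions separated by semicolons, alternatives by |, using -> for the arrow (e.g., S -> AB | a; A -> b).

S -> a | AB | AF | BS | FD; A -> a; B -> i; C -> FA; D -> FA; F -> a | FC

No ε-productions.
After unit-elimination: S -> a | aF | ai | iS | FFa; F -> a | FFa.
TERM: introduce A -> a, B -> i and substitute in every rule of length ≥2.
BIN: F -> FFA becomes F -> FC, C -> FA; S -> FFA becomes S -> FD, D -> FA.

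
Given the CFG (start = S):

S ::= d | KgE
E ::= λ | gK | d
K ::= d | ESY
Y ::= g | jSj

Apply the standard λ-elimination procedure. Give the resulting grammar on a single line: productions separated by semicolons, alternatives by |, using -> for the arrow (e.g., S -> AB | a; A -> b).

Nullable set: {E}.
S -> KgE: E nullable, giving Kg | KgE.
Drop E -> λ.
K -> ESY: E nullable, giving ESY | SY.
Unchanged (no nullable symbols): S -> d; E -> d; E -> gK; K -> d; Y -> g; Y -> jSj.

S -> d | Kg | KgE; E -> d | gK; K -> d | SY | ESY; Y -> g | jSj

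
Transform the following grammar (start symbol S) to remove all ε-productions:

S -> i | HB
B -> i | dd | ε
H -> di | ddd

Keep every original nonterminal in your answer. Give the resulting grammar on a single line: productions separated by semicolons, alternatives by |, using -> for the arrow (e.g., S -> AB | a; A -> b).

S -> H | i | HB; B -> i | dd; H -> di | ddd

Nullable set: {B}.
S -> HB: B nullable, giving H | HB.
Drop B -> ε.
Unchanged (no nullable symbols): S -> i; B -> dd; B -> i; H -> ddd; H -> di.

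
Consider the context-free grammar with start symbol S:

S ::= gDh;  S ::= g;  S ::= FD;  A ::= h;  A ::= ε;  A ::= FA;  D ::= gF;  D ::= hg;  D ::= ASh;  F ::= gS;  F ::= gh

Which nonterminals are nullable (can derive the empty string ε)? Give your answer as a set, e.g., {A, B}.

Directly nullable (have an ε-rule): {A}.
Not nullable: D, F, S — each has a terminal in every rule's right-hand side or depends on a non-nullable symbol.

{A}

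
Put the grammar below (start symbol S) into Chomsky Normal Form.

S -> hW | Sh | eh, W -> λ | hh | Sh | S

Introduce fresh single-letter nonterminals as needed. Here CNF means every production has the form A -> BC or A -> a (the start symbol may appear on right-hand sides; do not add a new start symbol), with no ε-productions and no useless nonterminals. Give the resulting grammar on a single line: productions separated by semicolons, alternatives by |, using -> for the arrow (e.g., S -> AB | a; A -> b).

S -> h | AW | BA | SA; A -> h; B -> e; W -> h | AA | AW | BA | SA

Nullable: {W}; after ε-elimination: S -> h | Sh | eh | hW; W -> S | Sh | hh.
After unit-elimination: S -> h | Sh | eh | hW; W -> h | Sh | eh | hW | hh.
TERM: introduce B -> e, A -> h and substitute in every rule of length ≥2.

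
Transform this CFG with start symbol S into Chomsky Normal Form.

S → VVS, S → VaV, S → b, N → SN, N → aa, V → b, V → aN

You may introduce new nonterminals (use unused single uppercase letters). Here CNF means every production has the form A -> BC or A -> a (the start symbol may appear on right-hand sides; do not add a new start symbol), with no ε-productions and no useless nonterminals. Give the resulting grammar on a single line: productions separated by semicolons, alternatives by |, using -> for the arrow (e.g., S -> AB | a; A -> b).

No ε-productions.
No unit productions to eliminate.
TERM: introduce A -> a and substitute in every rule of length ≥2.
BIN: S -> VAV becomes S -> VB, B -> AV; S -> VVS becomes S -> VC, C -> VS.

S -> b | VB | VC; A -> a; B -> AV; C -> VS; N -> AA | SN; V -> b | AN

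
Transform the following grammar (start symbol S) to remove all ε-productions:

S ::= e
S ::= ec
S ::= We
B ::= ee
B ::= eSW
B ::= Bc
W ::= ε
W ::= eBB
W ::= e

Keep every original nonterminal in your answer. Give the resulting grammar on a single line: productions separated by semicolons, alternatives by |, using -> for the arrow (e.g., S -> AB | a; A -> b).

Nullable set: {W}.
S -> We: W nullable, giving We | e.
B -> eSW: W nullable, giving eS | eSW.
Drop W -> ε.
Unchanged (no nullable symbols): S -> e; S -> ec; B -> Bc; B -> ee; W -> e; W -> eBB.

S -> e | We | ec; B -> Bc | eS | ee | eSW; W -> e | eBB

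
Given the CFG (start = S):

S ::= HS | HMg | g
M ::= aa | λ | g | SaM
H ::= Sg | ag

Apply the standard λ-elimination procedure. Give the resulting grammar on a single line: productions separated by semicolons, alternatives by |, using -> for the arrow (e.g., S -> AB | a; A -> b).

S -> g | HS | Hg | HMg; H -> Sg | ag; M -> g | Sa | aa | SaM

Nullable set: {M}.
S -> HMg: M nullable, giving HMg | Hg.
Drop M -> λ.
M -> SaM: M nullable, giving Sa | SaM.
Unchanged (no nullable symbols): S -> HS; S -> g; H -> Sg; H -> ag; M -> aa; M -> g.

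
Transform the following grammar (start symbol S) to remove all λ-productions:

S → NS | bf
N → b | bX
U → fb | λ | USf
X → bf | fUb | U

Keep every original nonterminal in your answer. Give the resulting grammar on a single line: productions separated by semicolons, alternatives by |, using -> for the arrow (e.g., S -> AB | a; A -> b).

Nullable set: {U, X}.
N -> bX: X nullable, giving b | bX.
Drop U -> λ.
U -> USf: U nullable, giving Sf | USf.
X -> U: U nullable, giving U.
X -> fUb: U nullable, giving fUb | fb.
Unchanged (no nullable symbols): S -> NS; S -> bf; N -> b; U -> fb; X -> bf.

S -> NS | bf; N -> b | bX; U -> Sf | fb | USf; X -> U | bf | fb | fUb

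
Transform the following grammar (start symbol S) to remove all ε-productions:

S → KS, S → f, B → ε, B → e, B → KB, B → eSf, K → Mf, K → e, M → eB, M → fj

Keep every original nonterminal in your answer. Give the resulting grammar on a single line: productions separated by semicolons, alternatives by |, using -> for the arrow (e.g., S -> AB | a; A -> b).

Nullable set: {B}.
Drop B -> ε.
B -> KB: B nullable, giving K | KB.
M -> eB: B nullable, giving e | eB.
Unchanged (no nullable symbols): S -> KS; S -> f; B -> e; B -> eSf; K -> Mf; K -> e; M -> fj.

S -> f | KS; B -> K | e | KB | eSf; K -> e | Mf; M -> e | eB | fj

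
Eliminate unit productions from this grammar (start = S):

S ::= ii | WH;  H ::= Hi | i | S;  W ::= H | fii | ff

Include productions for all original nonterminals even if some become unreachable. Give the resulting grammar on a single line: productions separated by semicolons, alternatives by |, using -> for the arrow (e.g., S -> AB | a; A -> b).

Unit productions: H->S, W->H.
Unit pairs (A ⇒* B via units): (H,S), (W,H), (W,S).
S: inherits non-unit rules of {S} → WH | ii.
H: inherits non-unit rules of {H, S} → Hi | WH | i | ii.
W: inherits non-unit rules of {H, S, W} → Hi | WH | ff | fii | i | ii.

S -> WH | ii; H -> i | Hi | WH | ii; W -> i | Hi | WH | ff | ii | fii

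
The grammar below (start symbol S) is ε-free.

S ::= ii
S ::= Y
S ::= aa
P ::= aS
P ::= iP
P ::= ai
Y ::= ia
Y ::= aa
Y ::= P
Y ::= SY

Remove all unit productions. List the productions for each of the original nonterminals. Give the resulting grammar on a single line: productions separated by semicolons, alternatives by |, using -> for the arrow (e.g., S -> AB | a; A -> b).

Unit productions: S->Y, Y->P.
Unit pairs (A ⇒* B via units): (S,P), (S,Y), (Y,P).
S: inherits non-unit rules of {P, S, Y} → SY | aS | aa | ai | iP | ia | ii.
P: inherits non-unit rules of {P} → aS | ai | iP.
Y: inherits non-unit rules of {P, Y} → SY | aS | aa | ai | iP | ia.

S -> SY | aS | aa | ai | iP | ia | ii; P -> aS | ai | iP; Y -> SY | aS | aa | ai | iP | ia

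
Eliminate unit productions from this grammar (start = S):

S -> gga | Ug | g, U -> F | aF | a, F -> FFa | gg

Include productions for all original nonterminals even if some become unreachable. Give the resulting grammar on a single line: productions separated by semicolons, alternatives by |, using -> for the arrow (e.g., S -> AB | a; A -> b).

S -> g | Ug | gga; F -> gg | FFa; U -> a | aF | gg | FFa

Unit productions: U->F.
Unit pairs (A ⇒* B via units): (U,F).
S: inherits non-unit rules of {S} → Ug | g | gga.
F: inherits non-unit rules of {F} → FFa | gg.
U: inherits non-unit rules of {F, U} → FFa | a | aF | gg.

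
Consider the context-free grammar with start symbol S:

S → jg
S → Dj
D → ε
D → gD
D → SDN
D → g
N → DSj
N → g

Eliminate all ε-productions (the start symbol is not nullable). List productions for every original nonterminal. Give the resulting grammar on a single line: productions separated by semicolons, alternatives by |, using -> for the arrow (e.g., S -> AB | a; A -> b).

S -> j | Dj | jg; D -> g | SN | gD | SDN; N -> g | Sj | DSj

Nullable set: {D}.
S -> Dj: D nullable, giving Dj | j.
Drop D -> ε.
D -> SDN: D nullable, giving SDN | SN.
D -> gD: D nullable, giving g | gD.
N -> DSj: D nullable, giving DSj | Sj.
Unchanged (no nullable symbols): S -> jg; D -> g; N -> g.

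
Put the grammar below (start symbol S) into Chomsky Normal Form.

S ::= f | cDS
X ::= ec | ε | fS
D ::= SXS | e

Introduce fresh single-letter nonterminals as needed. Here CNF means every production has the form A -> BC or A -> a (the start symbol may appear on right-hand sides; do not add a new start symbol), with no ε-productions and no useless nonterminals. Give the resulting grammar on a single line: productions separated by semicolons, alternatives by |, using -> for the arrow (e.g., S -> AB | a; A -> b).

Nullable: {X}; after ε-elimination: S -> f | cDS; D -> e | SS | SXS; X -> ec | fS.
No unit productions to eliminate.
TERM: introduce A -> c, B -> e, C -> f and substitute in every rule of length ≥2.
BIN: D -> SXS becomes D -> SE, E -> XS; S -> ADS becomes S -> AF, F -> DS.

S -> f | AF; A -> c; B -> e; C -> f; D -> e | SE | SS; E -> XS; F -> DS; X -> BA | CS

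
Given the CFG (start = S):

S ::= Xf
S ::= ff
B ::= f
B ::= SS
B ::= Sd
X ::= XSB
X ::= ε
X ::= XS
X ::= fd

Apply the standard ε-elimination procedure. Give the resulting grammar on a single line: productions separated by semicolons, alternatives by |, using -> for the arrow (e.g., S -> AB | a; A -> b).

Nullable set: {X}.
S -> Xf: X nullable, giving Xf | f.
Drop X -> ε.
X -> XS: X nullable, giving S | XS.
X -> XSB: X nullable, giving SB | XSB.
Unchanged (no nullable symbols): S -> ff; B -> SS; B -> Sd; B -> f; X -> fd.

S -> f | Xf | ff; B -> f | SS | Sd; X -> S | SB | XS | fd | XSB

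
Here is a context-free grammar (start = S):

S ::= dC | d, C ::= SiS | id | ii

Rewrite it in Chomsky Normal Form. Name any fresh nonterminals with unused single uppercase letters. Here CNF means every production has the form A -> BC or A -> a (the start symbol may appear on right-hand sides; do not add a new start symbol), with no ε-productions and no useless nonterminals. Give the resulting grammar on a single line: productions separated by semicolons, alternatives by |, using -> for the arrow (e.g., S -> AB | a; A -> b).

No ε-productions.
No unit productions to eliminate.
TERM: introduce B -> d, A -> i and substitute in every rule of length ≥2.
BIN: C -> SAS becomes C -> SD, D -> AS.

S -> d | BC; A -> i; B -> d; C -> AA | AB | SD; D -> AS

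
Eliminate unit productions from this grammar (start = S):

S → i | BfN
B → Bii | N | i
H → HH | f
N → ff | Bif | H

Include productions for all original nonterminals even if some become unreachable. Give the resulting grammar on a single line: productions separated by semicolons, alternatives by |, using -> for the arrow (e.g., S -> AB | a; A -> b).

S -> i | BfN; B -> f | i | HH | ff | Bif | Bii; H -> f | HH; N -> f | HH | ff | Bif

Unit productions: B->N, N->H.
Unit pairs (A ⇒* B via units): (B,H), (B,N), (N,H).
S: inherits non-unit rules of {S} → BfN | i.
B: inherits non-unit rules of {B, H, N} → Bif | Bii | HH | f | ff | i.
H: inherits non-unit rules of {H} → HH | f.
N: inherits non-unit rules of {H, N} → Bif | HH | f | ff.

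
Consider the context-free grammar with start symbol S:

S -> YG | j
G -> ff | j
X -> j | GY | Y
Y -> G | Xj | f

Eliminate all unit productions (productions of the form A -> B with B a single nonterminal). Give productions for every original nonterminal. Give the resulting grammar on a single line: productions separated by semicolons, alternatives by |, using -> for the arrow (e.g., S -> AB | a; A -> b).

Unit productions: X->Y, Y->G.
Unit pairs (A ⇒* B via units): (X,G), (X,Y), (Y,G).
S: inherits non-unit rules of {S} → YG | j.
G: inherits non-unit rules of {G} → ff | j.
X: inherits non-unit rules of {G, X, Y} → GY | Xj | f | ff | j.
Y: inherits non-unit rules of {G, Y} → Xj | f | ff | j.

S -> j | YG; G -> j | ff; X -> f | j | GY | Xj | ff; Y -> f | j | Xj | ff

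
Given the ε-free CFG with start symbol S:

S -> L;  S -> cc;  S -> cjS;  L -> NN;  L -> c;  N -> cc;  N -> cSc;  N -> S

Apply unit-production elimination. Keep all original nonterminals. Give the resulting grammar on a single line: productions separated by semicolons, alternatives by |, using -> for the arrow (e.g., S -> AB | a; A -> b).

Unit productions: N->S, S->L.
Unit pairs (A ⇒* B via units): (N,L), (N,S), (S,L).
S: inherits non-unit rules of {L, S} → NN | c | cc | cjS.
L: inherits non-unit rules of {L} → NN | c.
N: inherits non-unit rules of {L, N, S} → NN | c | cSc | cc | cjS.

S -> c | NN | cc | cjS; L -> c | NN; N -> c | NN | cc | cSc | cjS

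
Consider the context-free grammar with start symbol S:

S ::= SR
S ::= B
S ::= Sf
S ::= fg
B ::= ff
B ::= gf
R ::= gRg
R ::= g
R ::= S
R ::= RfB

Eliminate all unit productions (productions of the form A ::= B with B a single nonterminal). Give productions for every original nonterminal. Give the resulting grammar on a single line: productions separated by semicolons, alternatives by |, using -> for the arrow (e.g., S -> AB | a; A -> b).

S -> SR | Sf | ff | fg | gf; B -> ff | gf; R -> g | SR | Sf | ff | fg | gf | RfB | gRg

Unit productions: R->S, S->B.
Unit pairs (A ⇒* B via units): (R,B), (R,S), (S,B).
S: inherits non-unit rules of {B, S} → SR | Sf | ff | fg | gf.
B: inherits non-unit rules of {B} → ff | gf.
R: inherits non-unit rules of {B, R, S} → RfB | SR | Sf | ff | fg | g | gRg | gf.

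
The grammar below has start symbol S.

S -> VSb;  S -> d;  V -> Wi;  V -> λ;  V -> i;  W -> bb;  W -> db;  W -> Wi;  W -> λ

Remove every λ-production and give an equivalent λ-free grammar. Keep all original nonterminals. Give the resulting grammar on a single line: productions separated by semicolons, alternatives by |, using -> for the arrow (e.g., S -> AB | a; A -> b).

Nullable set: {V, W}.
S -> VSb: V nullable, giving Sb | VSb.
Drop V -> λ.
V -> Wi: W nullable, giving Wi | i.
Drop W -> λ.
W -> Wi: W nullable, giving Wi | i.
Unchanged (no nullable symbols): S -> d; V -> i; W -> bb; W -> db.

S -> d | Sb | VSb; V -> i | Wi; W -> i | Wi | bb | db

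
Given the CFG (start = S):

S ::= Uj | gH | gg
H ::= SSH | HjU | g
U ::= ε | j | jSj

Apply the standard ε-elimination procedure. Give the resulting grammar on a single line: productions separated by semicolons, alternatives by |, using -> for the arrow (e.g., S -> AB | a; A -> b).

Nullable set: {U}.
S -> Uj: U nullable, giving Uj | j.
H -> HjU: U nullable, giving Hj | HjU.
Drop U -> ε.
Unchanged (no nullable symbols): S -> gH; S -> gg; H -> SSH; H -> g; U -> j; U -> jSj.

S -> j | Uj | gH | gg; H -> g | Hj | HjU | SSH; U -> j | jSj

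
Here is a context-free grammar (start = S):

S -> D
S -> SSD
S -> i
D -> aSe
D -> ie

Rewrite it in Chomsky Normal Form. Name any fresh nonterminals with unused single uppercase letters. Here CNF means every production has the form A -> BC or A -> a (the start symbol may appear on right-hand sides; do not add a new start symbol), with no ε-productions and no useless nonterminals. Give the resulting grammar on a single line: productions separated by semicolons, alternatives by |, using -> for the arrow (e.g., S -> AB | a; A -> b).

S -> i | AF | CB | SG; A -> a; B -> e; C -> i; D -> AE | CB; E -> SB; F -> SB; G -> SD

No ε-productions.
After unit-elimination: S -> i | ie | SSD | aSe; D -> ie | aSe.
TERM: introduce A -> a, B -> e, C -> i and substitute in every rule of length ≥2.
BIN: D -> ASB becomes D -> AE, E -> SB; S -> ASB becomes S -> AF, F -> SB; S -> SSD becomes S -> SG, G -> SD.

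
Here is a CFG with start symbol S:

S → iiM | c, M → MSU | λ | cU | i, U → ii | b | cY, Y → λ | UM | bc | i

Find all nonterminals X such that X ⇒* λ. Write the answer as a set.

{M, Y}

Directly nullable (have an ε-rule): {M, Y}.
Not nullable: S, U — each has a terminal in every rule's right-hand side or depends on a non-nullable symbol.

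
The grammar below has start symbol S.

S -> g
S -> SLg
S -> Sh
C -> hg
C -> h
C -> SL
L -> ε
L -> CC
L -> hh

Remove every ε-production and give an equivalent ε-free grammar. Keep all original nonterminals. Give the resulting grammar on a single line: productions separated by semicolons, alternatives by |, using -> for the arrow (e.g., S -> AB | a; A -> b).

S -> g | Sg | Sh | SLg; C -> S | h | SL | hg; L -> CC | hh

Nullable set: {L}.
S -> SLg: L nullable, giving SLg | Sg.
C -> SL: L nullable, giving S | SL.
Drop L -> ε.
Unchanged (no nullable symbols): S -> Sh; S -> g; C -> h; C -> hg; L -> CC; L -> hh.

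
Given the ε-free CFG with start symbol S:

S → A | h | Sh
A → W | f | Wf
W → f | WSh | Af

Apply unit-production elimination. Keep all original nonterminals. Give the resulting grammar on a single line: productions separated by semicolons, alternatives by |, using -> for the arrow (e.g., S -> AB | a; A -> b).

S -> f | h | Af | Sh | Wf | WSh; A -> f | Af | Wf | WSh; W -> f | Af | WSh

Unit productions: A->W, S->A.
Unit pairs (A ⇒* B via units): (A,W), (S,A), (S,W).
S: inherits non-unit rules of {A, S, W} → Af | Sh | WSh | Wf | f | h.
A: inherits non-unit rules of {A, W} → Af | WSh | Wf | f.
W: inherits non-unit rules of {W} → Af | WSh | f.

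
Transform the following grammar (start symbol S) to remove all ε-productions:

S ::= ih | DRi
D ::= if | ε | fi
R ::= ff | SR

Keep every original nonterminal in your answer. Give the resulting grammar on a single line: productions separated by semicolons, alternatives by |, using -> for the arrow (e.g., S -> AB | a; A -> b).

S -> Ri | ih | DRi; D -> fi | if; R -> SR | ff

Nullable set: {D}.
S -> DRi: D nullable, giving DRi | Ri.
Drop D -> ε.
Unchanged (no nullable symbols): S -> ih; D -> fi; D -> if; R -> SR; R -> ff.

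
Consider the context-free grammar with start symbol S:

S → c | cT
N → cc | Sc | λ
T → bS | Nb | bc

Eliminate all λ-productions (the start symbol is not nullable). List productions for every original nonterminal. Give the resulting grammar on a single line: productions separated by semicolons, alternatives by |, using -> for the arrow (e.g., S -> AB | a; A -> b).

Nullable set: {N}.
Drop N -> λ.
T -> Nb: N nullable, giving Nb | b.
Unchanged (no nullable symbols): S -> c; S -> cT; N -> Sc; N -> cc; T -> bS; T -> bc.

S -> c | cT; N -> Sc | cc; T -> b | Nb | bS | bc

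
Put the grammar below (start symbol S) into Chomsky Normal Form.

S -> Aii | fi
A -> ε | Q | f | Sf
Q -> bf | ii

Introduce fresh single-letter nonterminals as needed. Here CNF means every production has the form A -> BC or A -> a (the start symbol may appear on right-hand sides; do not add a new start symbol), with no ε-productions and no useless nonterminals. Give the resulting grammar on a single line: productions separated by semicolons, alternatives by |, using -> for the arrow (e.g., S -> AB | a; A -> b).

S -> AE | BD | DD; A -> f | CB | DD | SB; B -> f; C -> b; D -> i; E -> DD

Nullable: {A}; after ε-elimination: S -> fi | ii | Aii; A -> Q | f | Sf; Q -> bf | ii.
After unit-elimination: S -> fi | ii | Aii; A -> f | Sf | bf | ii; Q -> bf | ii.
TERM: introduce C -> b, B -> f, D -> i and substitute in every rule of length ≥2.
BIN: S -> ADD becomes S -> AE, E -> DD.
Drop unreachable/unproductive: Q.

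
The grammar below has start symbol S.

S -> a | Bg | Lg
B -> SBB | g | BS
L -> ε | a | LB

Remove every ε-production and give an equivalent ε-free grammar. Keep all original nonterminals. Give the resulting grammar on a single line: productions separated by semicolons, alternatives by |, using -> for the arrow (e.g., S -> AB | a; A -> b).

Nullable set: {L}.
S -> Lg: L nullable, giving Lg | g.
Drop L -> ε.
L -> LB: L nullable, giving B | LB.
Unchanged (no nullable symbols): S -> Bg; S -> a; B -> BS; B -> SBB; B -> g; L -> a.

S -> a | g | Bg | Lg; B -> g | BS | SBB; L -> B | a | LB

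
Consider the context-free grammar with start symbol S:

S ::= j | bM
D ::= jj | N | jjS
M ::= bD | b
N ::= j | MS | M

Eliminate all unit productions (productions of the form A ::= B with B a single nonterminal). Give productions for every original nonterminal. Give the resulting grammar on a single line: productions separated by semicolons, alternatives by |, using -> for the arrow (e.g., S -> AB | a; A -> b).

S -> j | bM; D -> b | j | MS | bD | jj | jjS; M -> b | bD; N -> b | j | MS | bD

Unit productions: D->N, N->M.
Unit pairs (A ⇒* B via units): (D,M), (D,N), (N,M).
S: inherits non-unit rules of {S} → bM | j.
D: inherits non-unit rules of {D, M, N} → MS | b | bD | j | jj | jjS.
M: inherits non-unit rules of {M} → b | bD.
N: inherits non-unit rules of {M, N} → MS | b | bD | j.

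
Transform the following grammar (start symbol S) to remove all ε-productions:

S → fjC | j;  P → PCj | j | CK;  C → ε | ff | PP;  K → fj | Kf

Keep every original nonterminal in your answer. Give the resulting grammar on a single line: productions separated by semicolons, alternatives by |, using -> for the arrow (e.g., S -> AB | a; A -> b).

S -> j | fj | fjC; C -> PP | ff; K -> Kf | fj; P -> K | j | CK | Pj | PCj

Nullable set: {C}.
S -> fjC: C nullable, giving fj | fjC.
Drop C -> ε.
P -> CK: C nullable, giving CK | K.
P -> PCj: C nullable, giving PCj | Pj.
Unchanged (no nullable symbols): S -> j; C -> PP; C -> ff; K -> Kf; K -> fj; P -> j.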